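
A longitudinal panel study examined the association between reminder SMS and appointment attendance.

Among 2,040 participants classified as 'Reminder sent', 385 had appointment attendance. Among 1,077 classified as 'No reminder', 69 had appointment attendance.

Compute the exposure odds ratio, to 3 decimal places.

3.398

From the description: a = 385, b = 1655, c = 69, d = 1008.
OR = (a·d)/(b·c) = (385 × 1008) / (1655 × 69) = 388080 / 114195 = 3.39840
The odds of appointment attendance are about 3.40 times as high in the reminder sent group.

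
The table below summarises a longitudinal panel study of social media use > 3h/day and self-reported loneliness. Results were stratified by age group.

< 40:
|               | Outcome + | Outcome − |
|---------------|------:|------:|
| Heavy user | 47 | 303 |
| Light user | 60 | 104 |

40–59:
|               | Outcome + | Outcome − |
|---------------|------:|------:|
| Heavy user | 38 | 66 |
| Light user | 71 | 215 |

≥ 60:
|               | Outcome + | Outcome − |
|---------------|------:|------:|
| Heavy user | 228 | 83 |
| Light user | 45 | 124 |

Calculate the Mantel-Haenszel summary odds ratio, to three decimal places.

1.620

OR_MH = Σ(aᵢdᵢ/nᵢ) / Σ(bᵢcᵢ/nᵢ), where nᵢ is the stratum total.
Stratum 1 (< 40): n = 514; a·d/n = 47·104/514 = 9.5097; b·c/n = 303·60/514 = 35.3696
Stratum 2 (40–59): n = 390; a·d/n = 38·215/390 = 20.9487; b·c/n = 66·71/390 = 12.0154
Stratum 3 (≥ 60): n = 480; a·d/n = 228·124/480 = 58.9000; b·c/n = 83·45/480 = 7.7812
OR_MH = (9.5097 + 20.9487 + 58.9000) / (35.3696 + 12.0154 + 7.7812) = 89.3584 / 55.1663 = 1.61980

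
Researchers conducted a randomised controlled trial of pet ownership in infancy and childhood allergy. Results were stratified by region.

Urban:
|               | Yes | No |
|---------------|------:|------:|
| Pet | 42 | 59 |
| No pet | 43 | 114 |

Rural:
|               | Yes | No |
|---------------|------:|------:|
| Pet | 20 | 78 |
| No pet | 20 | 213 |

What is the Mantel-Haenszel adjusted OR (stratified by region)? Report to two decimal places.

2.16

OR_MH = Σ(aᵢdᵢ/nᵢ) / Σ(bᵢcᵢ/nᵢ), where nᵢ is the stratum total.
Stratum 1 (Urban): n = 258; a·d/n = 42·114/258 = 18.5581; b·c/n = 59·43/258 = 9.8333
Stratum 2 (Rural): n = 331; a·d/n = 20·213/331 = 12.8701; b·c/n = 78·20/331 = 4.7130
OR_MH = (18.5581 + 12.8701) / (9.8333 + 4.7130) = 31.4282 / 14.5463 = 2.16056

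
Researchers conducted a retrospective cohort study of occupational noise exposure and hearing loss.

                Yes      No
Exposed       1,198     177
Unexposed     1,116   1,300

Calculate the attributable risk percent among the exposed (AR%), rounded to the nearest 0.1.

47.0

Cells: a = 1198, b = 177, c = 1116, d = 1300.
Risk in exposed = 1198/1375 = 0.87127; risk in unexposed = 1116/2416 = 0.46192.
RR = 0.87127/0.46192 = 1.88620
AR% = (RR − 1)/RR × 100 = (1.88620 − 1)/1.88620 × 100 = 46.9832%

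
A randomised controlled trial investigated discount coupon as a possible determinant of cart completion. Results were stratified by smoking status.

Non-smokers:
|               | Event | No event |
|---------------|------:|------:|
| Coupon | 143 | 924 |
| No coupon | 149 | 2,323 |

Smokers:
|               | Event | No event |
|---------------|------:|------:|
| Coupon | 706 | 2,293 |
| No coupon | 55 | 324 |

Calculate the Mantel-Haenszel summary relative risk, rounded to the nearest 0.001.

1.910

RR_MH = Σ(aᵢ·n₀ᵢ/nᵢ) / Σ(cᵢ·n₁ᵢ/nᵢ), with n₁ᵢ = aᵢ+bᵢ (exposed), n₀ᵢ = cᵢ+dᵢ (unexposed), nᵢ = n₁ᵢ+n₀ᵢ.
Stratum 1 (Non-smokers): n₁ = 1067, n₀ = 2472, n = 3539; a·n₀/n = 143·2472/3539 = 99.8858; c·n₁/n = 149·1067/3539 = 44.9231
Stratum 2 (Smokers): n₁ = 2999, n₀ = 379, n = 3378; a·n₀/n = 706·379/3378 = 79.2108; c·n₁/n = 55·2999/3378 = 48.8292
RR_MH = (99.8858 + 79.2108) / (44.9231 + 48.8292) = 179.0966 / 93.7523 = 1.91032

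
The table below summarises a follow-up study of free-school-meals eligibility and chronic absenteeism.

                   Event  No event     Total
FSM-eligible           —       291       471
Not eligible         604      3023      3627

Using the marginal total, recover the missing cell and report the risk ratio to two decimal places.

2.29

The missing cell is in the exposed row: 471 − 291 = 180.
So a = 180, b = 291, c = 604, d = 3023.
RR = [a/(a+b)] / [c/(c+d)] = (180/471) / (604/3627) = 0.38217/0.16653 = 2.29489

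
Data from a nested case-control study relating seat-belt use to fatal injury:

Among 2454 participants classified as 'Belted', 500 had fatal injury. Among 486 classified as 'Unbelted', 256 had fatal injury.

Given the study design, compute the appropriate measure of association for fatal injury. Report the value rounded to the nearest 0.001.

0.230

From the description: a = 500, b = 1954, c = 256, d = 230.
This is a nested case-control study: participants were sampled on outcome status, so risks in the source population cannot be estimated directly — relative risk is not valid here. The odds ratio is the appropriate measure.
OR = (a·d)/(b·c) = (500 × 230) / (1954 × 256) = 115000 / 500224 = 0.22990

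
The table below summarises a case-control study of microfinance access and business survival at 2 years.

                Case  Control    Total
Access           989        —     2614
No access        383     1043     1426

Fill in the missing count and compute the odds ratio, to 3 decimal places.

The missing cell is in the exposed row: 2614 − 989 = 1625.
So a = 989, b = 1625, c = 383, d = 1043.
OR = (a·d)/(b·c) = (989 × 1043) / (1625 × 383) = 1031527 / 622375 = 1.65740

1.657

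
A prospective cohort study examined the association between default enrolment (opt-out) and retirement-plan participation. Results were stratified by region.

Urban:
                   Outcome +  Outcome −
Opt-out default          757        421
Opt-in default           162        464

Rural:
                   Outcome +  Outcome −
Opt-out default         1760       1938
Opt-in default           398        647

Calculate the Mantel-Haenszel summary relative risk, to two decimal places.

1.56

RR_MH = Σ(aᵢ·n₀ᵢ/nᵢ) / Σ(cᵢ·n₁ᵢ/nᵢ), with n₁ᵢ = aᵢ+bᵢ (exposed), n₀ᵢ = cᵢ+dᵢ (unexposed), nᵢ = n₁ᵢ+n₀ᵢ.
Stratum 1 (Urban): n₁ = 1178, n₀ = 626, n = 1804; a·n₀/n = 757·626/1804 = 262.6840; c·n₁/n = 162·1178/1804 = 105.7849
Stratum 2 (Rural): n₁ = 3698, n₀ = 1045, n = 4743; a·n₀/n = 1760·1045/4743 = 387.7715; c·n₁/n = 398·3698/4743 = 310.3108
RR_MH = (262.6840 + 387.7715) / (105.7849 + 310.3108) = 650.4555 / 416.0957 = 1.56324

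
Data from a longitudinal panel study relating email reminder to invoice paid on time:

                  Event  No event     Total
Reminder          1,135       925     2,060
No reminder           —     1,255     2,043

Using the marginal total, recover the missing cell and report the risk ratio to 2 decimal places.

The missing cell is in the unexposed row: 2043 − 1255 = 788.
So a = 1135, b = 925, c = 788, d = 1255.
RR = [a/(a+b)] / [c/(c+d)] = (1135/2060) / (788/2043) = 0.55097/0.38571 = 1.42847

1.43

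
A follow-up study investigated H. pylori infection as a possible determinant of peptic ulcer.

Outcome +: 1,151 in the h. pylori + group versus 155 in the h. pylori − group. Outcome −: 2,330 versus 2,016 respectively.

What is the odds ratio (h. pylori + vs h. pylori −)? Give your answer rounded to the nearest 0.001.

From the description: a = 1151, b = 2330, c = 155, d = 2016.
OR = (a·d)/(b·c) = (1151 × 2016) / (2330 × 155) = 2320416 / 361150 = 6.42508
The odds of peptic ulcer are about 6.43 times as high in the h. pylori + group.

6.425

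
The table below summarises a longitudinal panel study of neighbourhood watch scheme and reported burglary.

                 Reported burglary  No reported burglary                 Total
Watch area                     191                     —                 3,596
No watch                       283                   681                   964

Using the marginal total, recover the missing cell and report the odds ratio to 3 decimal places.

The missing cell is in the exposed row: 3596 − 191 = 3405.
So a = 191, b = 3405, c = 283, d = 681.
OR = (a·d)/(b·c) = (191 × 681) / (3405 × 283) = 130071 / 963615 = 0.13498

0.135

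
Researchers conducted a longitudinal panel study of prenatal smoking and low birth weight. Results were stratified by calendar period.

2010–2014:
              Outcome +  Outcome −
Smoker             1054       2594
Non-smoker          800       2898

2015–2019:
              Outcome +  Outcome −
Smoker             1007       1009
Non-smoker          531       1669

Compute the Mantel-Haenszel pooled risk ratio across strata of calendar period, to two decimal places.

RR_MH = Σ(aᵢ·n₀ᵢ/nᵢ) / Σ(cᵢ·n₁ᵢ/nᵢ), with n₁ᵢ = aᵢ+bᵢ (exposed), n₀ᵢ = cᵢ+dᵢ (unexposed), nᵢ = n₁ᵢ+n₀ᵢ.
Stratum 1 (2010–2014): n₁ = 3648, n₀ = 3698, n = 7346; a·n₀/n = 1054·3698/7346 = 530.5870; c·n₁/n = 800·3648/7346 = 397.2774
Stratum 2 (2015–2019): n₁ = 2016, n₀ = 2200, n = 4216; a·n₀/n = 1007·2200/4216 = 525.4744; c·n₁/n = 531·2016/4216 = 253.9127
RR_MH = (530.5870 + 525.4744) / (397.2774 + 253.9127) = 1056.0614 / 651.1901 = 1.62174

1.62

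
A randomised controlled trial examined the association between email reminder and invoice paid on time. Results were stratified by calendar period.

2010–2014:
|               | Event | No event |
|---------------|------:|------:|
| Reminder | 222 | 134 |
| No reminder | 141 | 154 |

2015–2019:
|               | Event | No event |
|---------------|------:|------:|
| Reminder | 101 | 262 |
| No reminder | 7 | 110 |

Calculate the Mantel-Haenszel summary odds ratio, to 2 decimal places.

OR_MH = Σ(aᵢdᵢ/nᵢ) / Σ(bᵢcᵢ/nᵢ), where nᵢ is the stratum total.
Stratum 1 (2010–2014): n = 651; a·d/n = 222·154/651 = 52.5161; b·c/n = 134·141/651 = 29.0230
Stratum 2 (2015–2019): n = 480; a·d/n = 101·110/480 = 23.1458; b·c/n = 262·7/480 = 3.8208
OR_MH = (52.5161 + 23.1458) / (29.0230 + 3.8208) = 75.6620 / 32.8439 = 2.30369

2.30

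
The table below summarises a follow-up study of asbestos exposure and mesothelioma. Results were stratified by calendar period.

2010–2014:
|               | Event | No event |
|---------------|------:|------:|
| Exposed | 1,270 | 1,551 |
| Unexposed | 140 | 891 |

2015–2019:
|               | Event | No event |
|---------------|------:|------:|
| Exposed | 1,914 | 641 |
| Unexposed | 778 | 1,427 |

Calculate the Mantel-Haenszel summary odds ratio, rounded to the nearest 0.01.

OR_MH = Σ(aᵢdᵢ/nᵢ) / Σ(bᵢcᵢ/nᵢ), where nᵢ is the stratum total.
Stratum 1 (2010–2014): n = 3852; a·d/n = 1270·891/3852 = 293.7617; b·c/n = 1551·140/3852 = 56.3707
Stratum 2 (2015–2019): n = 4760; a·d/n = 1914·1427/4760 = 573.7979; b·c/n = 641·778/4760 = 104.7685
OR_MH = (293.7617 + 573.7979) / (56.3707 + 104.7685) = 867.5596 / 161.1392 = 5.38391

5.38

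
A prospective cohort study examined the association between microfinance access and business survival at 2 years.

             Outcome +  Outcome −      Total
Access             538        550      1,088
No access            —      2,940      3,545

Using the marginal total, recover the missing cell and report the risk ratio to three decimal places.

2.897

The missing cell is in the unexposed row: 3545 − 2940 = 605.
So a = 538, b = 550, c = 605, d = 2940.
RR = [a/(a+b)] / [c/(c+d)] = (538/1088) / (605/3545) = 0.49449/0.17066 = 2.89744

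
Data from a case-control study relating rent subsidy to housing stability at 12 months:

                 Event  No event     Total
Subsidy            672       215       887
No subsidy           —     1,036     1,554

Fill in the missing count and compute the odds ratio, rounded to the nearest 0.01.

The missing cell is in the unexposed row: 1554 − 1036 = 518.
So a = 672, b = 215, c = 518, d = 1036.
OR = (a·d)/(b·c) = (672 × 1036) / (215 × 518) = 696192 / 111370 = 6.25116

6.25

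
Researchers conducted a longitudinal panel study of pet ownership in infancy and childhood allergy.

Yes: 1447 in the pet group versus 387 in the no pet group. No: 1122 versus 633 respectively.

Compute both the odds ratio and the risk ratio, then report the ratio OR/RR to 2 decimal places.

1.42

From the description: a = 1447, b = 1122, c = 387, d = 633.
OR = (1447·633)/(1122·387) = 915951/434214 = 2.10945
Risk in exposed = 1447/2569 = 0.56325; risk in unexposed = 387/1020 = 0.37941; RR = 1.48455
OR/RR = 2.10945 / 1.48455 = 1.42094
The outcome is not rare, so the OR lies further from 1 than the RR.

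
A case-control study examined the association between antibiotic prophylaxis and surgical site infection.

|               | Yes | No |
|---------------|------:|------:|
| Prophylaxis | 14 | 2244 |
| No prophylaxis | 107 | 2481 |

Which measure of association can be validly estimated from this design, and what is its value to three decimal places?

Cells: a = 14, b = 2244, c = 107, d = 2481.
This is a case-control study: participants were sampled on outcome status, so risks in the source population cannot be estimated directly — relative risk is not valid here. The odds ratio is the appropriate measure.
OR = (a·d)/(b·c) = (14 × 2481) / (2244 × 107) = 34734 / 240108 = 0.14466

0.145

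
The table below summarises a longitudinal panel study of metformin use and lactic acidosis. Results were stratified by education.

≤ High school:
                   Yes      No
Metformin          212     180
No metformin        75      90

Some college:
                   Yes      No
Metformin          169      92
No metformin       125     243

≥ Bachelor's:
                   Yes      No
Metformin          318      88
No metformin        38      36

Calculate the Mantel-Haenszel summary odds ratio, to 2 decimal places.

2.49

OR_MH = Σ(aᵢdᵢ/nᵢ) / Σ(bᵢcᵢ/nᵢ), where nᵢ is the stratum total.
Stratum 1 (≤ High school): n = 557; a·d/n = 212·90/557 = 34.2549; b·c/n = 180·75/557 = 24.2370
Stratum 2 (Some college): n = 629; a·d/n = 169·243/629 = 65.2893; b·c/n = 92·125/629 = 18.2830
Stratum 3 (≥ Bachelor's): n = 480; a·d/n = 318·36/480 = 23.8500; b·c/n = 88·38/480 = 6.9667
OR_MH = (34.2549 + 65.2893 + 23.8500) / (24.2370 + 18.2830 + 6.9667) = 123.3943 / 49.4866 = 2.49349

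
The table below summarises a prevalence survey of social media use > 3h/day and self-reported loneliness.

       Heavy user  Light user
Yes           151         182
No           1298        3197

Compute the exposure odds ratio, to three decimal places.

2.043

Reading the table with exposure as columns: a = 151 (Heavy user, case), b = 1298 (Heavy user, non-case), c = 182 (Light user, case), d = 3197.
OR = (a·d)/(b·c) = (151 × 3197) / (1298 × 182) = 482747 / 236236 = 2.04349
The odds of self-reported loneliness are about 2.04 times as high in the heavy user group.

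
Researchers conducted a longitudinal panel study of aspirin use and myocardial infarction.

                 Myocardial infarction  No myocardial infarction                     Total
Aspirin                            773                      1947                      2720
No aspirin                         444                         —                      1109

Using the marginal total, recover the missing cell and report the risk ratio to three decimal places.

0.710

The missing cell is in the unexposed row: 1109 − 444 = 665.
So a = 773, b = 1947, c = 444, d = 665.
RR = [a/(a+b)] / [c/(c+d)] = (773/2720) / (444/1109) = 0.28419/0.40036 = 0.70984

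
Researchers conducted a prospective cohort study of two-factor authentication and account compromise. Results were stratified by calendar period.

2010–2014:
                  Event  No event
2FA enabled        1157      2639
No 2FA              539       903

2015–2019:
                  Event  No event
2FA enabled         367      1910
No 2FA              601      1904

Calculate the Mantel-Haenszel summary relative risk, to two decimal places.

0.75

RR_MH = Σ(aᵢ·n₀ᵢ/nᵢ) / Σ(cᵢ·n₁ᵢ/nᵢ), with n₁ᵢ = aᵢ+bᵢ (exposed), n₀ᵢ = cᵢ+dᵢ (unexposed), nᵢ = n₁ᵢ+n₀ᵢ.
Stratum 1 (2010–2014): n₁ = 3796, n₀ = 1442, n = 5238; a·n₀/n = 1157·1442/5238 = 318.5174; c·n₁/n = 539·3796/5238 = 390.6155
Stratum 2 (2015–2019): n₁ = 2277, n₀ = 2505, n = 4782; a·n₀/n = 367·2505/4782 = 192.2491; c·n₁/n = 601·2277/4782 = 286.1725
RR_MH = (318.5174 + 192.2491) / (390.6155 + 286.1725) = 510.7664 / 676.7880 = 0.75469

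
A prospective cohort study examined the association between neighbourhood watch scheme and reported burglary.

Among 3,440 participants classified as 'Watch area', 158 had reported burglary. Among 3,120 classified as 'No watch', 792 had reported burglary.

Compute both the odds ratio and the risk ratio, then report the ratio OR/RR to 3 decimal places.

0.782

From the description: a = 158, b = 3282, c = 792, d = 2328.
OR = (158·2328)/(3282·792) = 367824/2599344 = 0.14151
Risk in exposed = 158/3440 = 0.04593; risk in unexposed = 792/3120 = 0.25385; RR = 0.18094
OR/RR = 0.14151 / 0.18094 = 0.78207
The outcome is not rare, so the OR lies further from 1 than the RR.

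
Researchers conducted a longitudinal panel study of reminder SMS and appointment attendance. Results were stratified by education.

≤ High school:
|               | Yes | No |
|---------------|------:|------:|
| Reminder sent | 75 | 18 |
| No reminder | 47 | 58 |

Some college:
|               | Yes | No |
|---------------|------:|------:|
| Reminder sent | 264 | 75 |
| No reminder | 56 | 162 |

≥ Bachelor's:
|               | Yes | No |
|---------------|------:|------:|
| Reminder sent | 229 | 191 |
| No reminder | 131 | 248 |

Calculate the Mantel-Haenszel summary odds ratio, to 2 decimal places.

OR_MH = Σ(aᵢdᵢ/nᵢ) / Σ(bᵢcᵢ/nᵢ), where nᵢ is the stratum total.
Stratum 1 (≤ High school): n = 198; a·d/n = 75·58/198 = 21.9697; b·c/n = 18·47/198 = 4.2727
Stratum 2 (Some college): n = 557; a·d/n = 264·162/557 = 76.7828; b·c/n = 75·56/557 = 7.5404
Stratum 3 (≥ Bachelor's): n = 799; a·d/n = 229·248/799 = 71.0788; b·c/n = 191·131/799 = 31.3154
OR_MH = (21.9697 + 76.7828 + 71.0788) / (4.2727 + 7.5404 + 31.3154) = 169.8313 / 43.1285 = 3.93780

3.94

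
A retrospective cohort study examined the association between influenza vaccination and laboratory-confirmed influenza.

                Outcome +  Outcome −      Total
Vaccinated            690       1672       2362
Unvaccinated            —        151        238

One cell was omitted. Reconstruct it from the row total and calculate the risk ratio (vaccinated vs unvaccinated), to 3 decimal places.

The missing cell is in the unexposed row: 238 − 151 = 87.
So a = 690, b = 1672, c = 87, d = 151.
RR = [a/(a+b)] / [c/(c+d)] = (690/2362) / (87/238) = 0.29213/0.36555 = 0.79915

0.799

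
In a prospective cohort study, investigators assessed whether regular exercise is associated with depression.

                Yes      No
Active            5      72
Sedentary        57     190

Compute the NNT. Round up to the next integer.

7

Risk in treated group = 5/77 = 0.06494; risk in control = 57/247 = 0.23077.
Absolute risk reduction = 0.23077 − 0.06494 = 0.16583
NNT = 1 / ARR = 1 / 0.16583 = 6.030 → round up → 7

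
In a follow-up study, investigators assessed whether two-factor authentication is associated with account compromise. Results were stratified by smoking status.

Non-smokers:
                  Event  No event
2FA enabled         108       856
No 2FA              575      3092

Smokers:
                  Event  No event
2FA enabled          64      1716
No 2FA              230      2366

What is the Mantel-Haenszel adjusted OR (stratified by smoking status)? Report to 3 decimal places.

0.543

OR_MH = Σ(aᵢdᵢ/nᵢ) / Σ(bᵢcᵢ/nᵢ), where nᵢ is the stratum total.
Stratum 1 (Non-smokers): n = 4631; a·d/n = 108·3092/4631 = 72.1088; b·c/n = 856·575/4631 = 106.2837
Stratum 2 (Smokers): n = 4376; a·d/n = 64·2366/4376 = 34.6033; b·c/n = 1716·230/4376 = 90.1920
OR_MH = (72.1088 + 34.6033) / (106.2837 + 90.1920) = 106.7121 / 196.4757 = 0.54313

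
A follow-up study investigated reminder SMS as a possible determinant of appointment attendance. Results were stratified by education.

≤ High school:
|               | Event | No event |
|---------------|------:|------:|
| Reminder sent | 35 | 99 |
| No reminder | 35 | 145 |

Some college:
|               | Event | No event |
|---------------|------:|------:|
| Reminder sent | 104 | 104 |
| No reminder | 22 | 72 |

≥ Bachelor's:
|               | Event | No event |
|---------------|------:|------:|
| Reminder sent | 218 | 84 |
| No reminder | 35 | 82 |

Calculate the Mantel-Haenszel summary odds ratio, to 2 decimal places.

3.26

OR_MH = Σ(aᵢdᵢ/nᵢ) / Σ(bᵢcᵢ/nᵢ), where nᵢ is the stratum total.
Stratum 1 (≤ High school): n = 314; a·d/n = 35·145/314 = 16.1624; b·c/n = 99·35/314 = 11.0350
Stratum 2 (Some college): n = 302; a·d/n = 104·72/302 = 24.7947; b·c/n = 104·22/302 = 7.5762
Stratum 3 (≥ Bachelor's): n = 419; a·d/n = 218·82/419 = 42.6635; b·c/n = 84·35/419 = 7.0167
OR_MH = (16.1624 + 24.7947 + 42.6635) / (11.0350 + 7.5762 + 7.0167) = 83.6206 / 25.6279 = 3.26287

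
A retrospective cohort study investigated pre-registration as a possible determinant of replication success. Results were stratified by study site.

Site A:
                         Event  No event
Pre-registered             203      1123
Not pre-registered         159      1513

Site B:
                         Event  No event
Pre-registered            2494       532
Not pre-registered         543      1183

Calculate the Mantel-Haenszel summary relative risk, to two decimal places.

RR_MH = Σ(aᵢ·n₀ᵢ/nᵢ) / Σ(cᵢ·n₁ᵢ/nᵢ), with n₁ᵢ = aᵢ+bᵢ (exposed), n₀ᵢ = cᵢ+dᵢ (unexposed), nᵢ = n₁ᵢ+n₀ᵢ.
Stratum 1 (Site A): n₁ = 1326, n₀ = 1672, n = 2998; a·n₀/n = 203·1672/2998 = 113.2141; c·n₁/n = 159·1326/2998 = 70.3249
Stratum 2 (Site B): n₁ = 3026, n₀ = 1726, n = 4752; a·n₀/n = 2494·1726/4752 = 905.8594; c·n₁/n = 543·3026/4752 = 345.7740
RR_MH = (113.2141 + 905.8594) / (70.3249 + 345.7740) = 1019.0736 / 416.0989 = 2.44911

2.45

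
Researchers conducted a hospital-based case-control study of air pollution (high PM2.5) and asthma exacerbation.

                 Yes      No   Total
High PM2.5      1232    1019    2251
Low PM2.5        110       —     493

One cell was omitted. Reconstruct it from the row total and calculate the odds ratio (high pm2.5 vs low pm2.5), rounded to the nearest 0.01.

4.21

The missing cell is in the unexposed row: 493 − 110 = 383.
So a = 1232, b = 1019, c = 110, d = 383.
OR = (a·d)/(b·c) = (1232 × 383) / (1019 × 110) = 471856 / 112090 = 4.20962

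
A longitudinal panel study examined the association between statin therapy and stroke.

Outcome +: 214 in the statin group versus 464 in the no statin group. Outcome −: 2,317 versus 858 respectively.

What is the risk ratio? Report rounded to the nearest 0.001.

0.241

From the description: a = 214, b = 2317, c = 464, d = 858.
Risk in exposed = 214/2531 = 0.08455; risk in unexposed = 464/1322 = 0.35098.
RR = 0.08455 / 0.35098 = 0.24090
The risk is 76% lower among the exposed than among the unexposed.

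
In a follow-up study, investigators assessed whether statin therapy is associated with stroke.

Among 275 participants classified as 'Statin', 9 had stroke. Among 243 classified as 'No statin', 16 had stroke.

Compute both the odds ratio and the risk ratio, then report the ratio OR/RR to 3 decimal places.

From the description: a = 9, b = 266, c = 16, d = 227.
OR = (9·227)/(266·16) = 2043/4256 = 0.48003
Risk in exposed = 9/275 = 0.03273; risk in unexposed = 16/243 = 0.06584; RR = 0.49705
OR/RR = 0.48003 / 0.49705 = 0.96576
The outcome is rare in both groups, so OR ≈ RR (ratio near 1).

0.966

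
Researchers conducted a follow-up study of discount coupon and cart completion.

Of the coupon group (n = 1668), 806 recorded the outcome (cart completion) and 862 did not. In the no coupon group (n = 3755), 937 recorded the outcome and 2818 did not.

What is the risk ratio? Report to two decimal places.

From the description: a = 806, b = 862, c = 937, d = 2818.
Risk in exposed = 806/1668 = 0.48321; risk in unexposed = 937/3755 = 0.24953.
RR = 0.48321 / 0.24953 = 1.93646
The risk among the exposed is 1.94 times that among the unexposed.

1.94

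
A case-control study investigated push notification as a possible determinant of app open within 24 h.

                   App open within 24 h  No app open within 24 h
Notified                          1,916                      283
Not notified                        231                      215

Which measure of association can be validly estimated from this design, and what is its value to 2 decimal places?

6.30

Cells: a = 1916, b = 283, c = 231, d = 215.
This is a case-control study: participants were sampled on outcome status, so risks in the source population cannot be estimated directly — relative risk is not valid here. The odds ratio is the appropriate measure.
OR = (a·d)/(b·c) = (1916 × 215) / (283 × 231) = 411940 / 65373 = 6.30138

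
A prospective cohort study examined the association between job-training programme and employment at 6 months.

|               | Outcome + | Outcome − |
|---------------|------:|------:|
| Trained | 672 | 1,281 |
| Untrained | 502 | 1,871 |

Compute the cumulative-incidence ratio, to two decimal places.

Cells: a = 672, b = 1281, c = 502, d = 1871.
Risk in exposed = 672/1953 = 0.34409; risk in unexposed = 502/2373 = 0.21155.
RR = 0.34409 / 0.21155 = 1.62653
The risk among the exposed is 1.63 times that among the unexposed.

1.63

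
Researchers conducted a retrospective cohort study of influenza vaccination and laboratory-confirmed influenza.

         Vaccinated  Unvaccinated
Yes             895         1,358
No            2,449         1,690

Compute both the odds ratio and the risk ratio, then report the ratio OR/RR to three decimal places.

0.757

Reading the table with exposure as columns: a = 895 (Vaccinated, case), b = 2449 (Vaccinated, non-case), c = 1358 (Unvaccinated, case), d = 1690.
OR = (895·1690)/(2449·1358) = 1512550/3325742 = 0.45480
Risk in exposed = 895/3344 = 0.26764; risk in unexposed = 1358/3048 = 0.44554; RR = 0.60072
OR/RR = 0.45480 / 0.60072 = 0.75709
The outcome is not rare, so the OR lies further from 1 than the RR.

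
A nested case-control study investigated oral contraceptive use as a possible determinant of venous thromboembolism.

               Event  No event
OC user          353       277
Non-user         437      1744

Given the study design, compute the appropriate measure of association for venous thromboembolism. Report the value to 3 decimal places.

Cells: a = 353, b = 277, c = 437, d = 1744.
This is a nested case-control study: participants were sampled on outcome status, so risks in the source population cannot be estimated directly — relative risk is not valid here. The odds ratio is the appropriate measure.
OR = (a·d)/(b·c) = (353 × 1744) / (277 × 437) = 615632 / 121049 = 5.08581

5.086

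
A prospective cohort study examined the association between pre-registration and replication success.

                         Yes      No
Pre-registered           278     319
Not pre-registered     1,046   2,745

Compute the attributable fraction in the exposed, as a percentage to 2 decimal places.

40.75

Cells: a = 278, b = 319, c = 1046, d = 2745.
Risk in exposed = 278/597 = 0.46566; risk in unexposed = 1046/3791 = 0.27592.
RR = 0.46566/0.27592 = 1.68769
AR% = (RR − 1)/RR × 100 = (1.68769 − 1)/1.68769 × 100 = 40.7474%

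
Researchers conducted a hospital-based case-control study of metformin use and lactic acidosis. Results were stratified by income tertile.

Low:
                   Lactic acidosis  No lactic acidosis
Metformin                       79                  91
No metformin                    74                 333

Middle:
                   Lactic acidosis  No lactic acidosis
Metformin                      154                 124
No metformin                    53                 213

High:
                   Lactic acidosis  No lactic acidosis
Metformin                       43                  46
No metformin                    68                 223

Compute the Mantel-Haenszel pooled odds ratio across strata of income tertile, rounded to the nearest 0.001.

4.100

OR_MH = Σ(aᵢdᵢ/nᵢ) / Σ(bᵢcᵢ/nᵢ), where nᵢ is the stratum total.
Stratum 1 (Low): n = 577; a·d/n = 79·333/577 = 45.5927; b·c/n = 91·74/577 = 11.6707
Stratum 2 (Middle): n = 544; a·d/n = 154·213/544 = 60.2978; b·c/n = 124·53/544 = 12.0809
Stratum 3 (High): n = 380; a·d/n = 43·223/380 = 25.2342; b·c/n = 46·68/380 = 8.2316
OR_MH = (45.5927 + 60.2978 + 25.2342) / (11.6707 + 12.0809 + 8.2316) = 131.1247 / 31.9832 = 4.09980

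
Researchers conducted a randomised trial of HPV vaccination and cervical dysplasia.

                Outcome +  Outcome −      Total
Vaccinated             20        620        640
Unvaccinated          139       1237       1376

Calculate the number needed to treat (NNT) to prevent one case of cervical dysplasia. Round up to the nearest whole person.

Risk in treated group = 20/640 = 0.03125; risk in control = 139/1376 = 0.10102.
Absolute risk reduction = 0.10102 − 0.03125 = 0.06977
NNT = 1 / ARR = 1 / 0.06977 = 14.333 → round up → 15

15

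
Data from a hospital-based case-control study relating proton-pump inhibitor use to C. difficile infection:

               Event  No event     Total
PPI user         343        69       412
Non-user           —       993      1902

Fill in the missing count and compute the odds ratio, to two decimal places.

The missing cell is in the unexposed row: 1902 − 993 = 909.
So a = 343, b = 69, c = 909, d = 993.
OR = (a·d)/(b·c) = (343 × 993) / (69 × 909) = 340599 / 62721 = 5.43038

5.43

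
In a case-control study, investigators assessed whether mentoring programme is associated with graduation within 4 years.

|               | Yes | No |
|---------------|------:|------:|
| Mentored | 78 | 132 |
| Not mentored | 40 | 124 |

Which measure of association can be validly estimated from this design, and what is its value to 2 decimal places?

Cells: a = 78, b = 132, c = 40, d = 124.
This is a case-control study: participants were sampled on outcome status, so risks in the source population cannot be estimated directly — relative risk is not valid here. The odds ratio is the appropriate measure.
OR = (a·d)/(b·c) = (78 × 124) / (132 × 40) = 9672 / 5280 = 1.83182

1.83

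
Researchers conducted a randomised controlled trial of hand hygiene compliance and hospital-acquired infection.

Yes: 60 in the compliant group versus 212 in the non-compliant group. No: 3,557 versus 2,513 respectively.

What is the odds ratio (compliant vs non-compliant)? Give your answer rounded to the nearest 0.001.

From the description: a = 60, b = 3557, c = 212, d = 2513.
OR = (a·d)/(b·c) = (60 × 2513) / (3557 × 212) = 150780 / 754084 = 0.19995
Exposure is associated with lower odds of hospital-acquired infection (OR = 0.20 < 1).

0.200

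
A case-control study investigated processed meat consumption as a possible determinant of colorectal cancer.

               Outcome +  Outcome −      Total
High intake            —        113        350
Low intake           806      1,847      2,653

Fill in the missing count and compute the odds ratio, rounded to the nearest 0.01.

4.81

The missing cell is in the exposed row: 350 − 113 = 237.
So a = 237, b = 113, c = 806, d = 1847.
OR = (a·d)/(b·c) = (237 × 1847) / (113 × 806) = 437739 / 91078 = 4.80620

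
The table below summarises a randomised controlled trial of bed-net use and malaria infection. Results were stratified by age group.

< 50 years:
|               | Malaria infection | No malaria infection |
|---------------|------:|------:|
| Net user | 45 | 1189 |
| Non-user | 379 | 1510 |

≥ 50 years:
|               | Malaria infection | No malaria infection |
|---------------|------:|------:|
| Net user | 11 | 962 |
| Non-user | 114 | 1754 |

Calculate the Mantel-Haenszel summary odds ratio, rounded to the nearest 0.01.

0.16

OR_MH = Σ(aᵢdᵢ/nᵢ) / Σ(bᵢcᵢ/nᵢ), where nᵢ is the stratum total.
Stratum 1 (< 50 years): n = 3123; a·d/n = 45·1510/3123 = 21.7579; b·c/n = 1189·379/3123 = 144.2943
Stratum 2 (≥ 50 years): n = 2841; a·d/n = 11·1754/2841 = 6.7913; b·c/n = 962·114/2841 = 38.6019
OR_MH = (21.7579 + 6.7913) / (144.2943 + 38.6019) = 28.5492 / 182.8962 = 0.15610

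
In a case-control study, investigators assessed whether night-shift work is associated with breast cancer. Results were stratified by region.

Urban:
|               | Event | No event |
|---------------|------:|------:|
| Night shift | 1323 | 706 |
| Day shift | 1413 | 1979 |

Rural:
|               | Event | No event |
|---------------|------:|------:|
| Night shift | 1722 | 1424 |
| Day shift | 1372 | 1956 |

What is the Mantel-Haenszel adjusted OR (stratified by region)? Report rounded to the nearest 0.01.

OR_MH = Σ(aᵢdᵢ/nᵢ) / Σ(bᵢcᵢ/nᵢ), where nᵢ is the stratum total.
Stratum 1 (Urban): n = 5421; a·d/n = 1323·1979/5421 = 482.9768; b·c/n = 706·1413/5421 = 184.0210
Stratum 2 (Rural): n = 6474; a·d/n = 1722·1956/6474 = 520.2706; b·c/n = 1424·1372/6474 = 301.7807
OR_MH = (482.9768 + 520.2706) / (184.0210 + 301.7807) = 1003.2474 / 485.8017 = 2.06514

2.07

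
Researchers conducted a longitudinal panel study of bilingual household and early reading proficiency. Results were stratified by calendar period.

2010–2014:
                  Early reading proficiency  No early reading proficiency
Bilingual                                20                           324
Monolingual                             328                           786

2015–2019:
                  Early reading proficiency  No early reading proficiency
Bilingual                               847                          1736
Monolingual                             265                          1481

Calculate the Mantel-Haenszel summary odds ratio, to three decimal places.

OR_MH = Σ(aᵢdᵢ/nᵢ) / Σ(bᵢcᵢ/nᵢ), where nᵢ is the stratum total.
Stratum 1 (2010–2014): n = 1458; a·d/n = 20·786/1458 = 10.7819; b·c/n = 324·328/1458 = 72.8889
Stratum 2 (2015–2019): n = 4329; a·d/n = 847·1481/4329 = 289.7683; b·c/n = 1736·265/4329 = 106.2693
OR_MH = (10.7819 + 289.7683) / (72.8889 + 106.2693) = 300.5502 / 179.1582 = 1.67757

1.678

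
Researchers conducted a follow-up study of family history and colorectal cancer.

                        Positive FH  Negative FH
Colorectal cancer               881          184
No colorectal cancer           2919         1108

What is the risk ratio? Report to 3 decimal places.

1.628

Reading the table with exposure as columns: a = 881 (Positive FH, case), b = 2919 (Positive FH, non-case), c = 184 (Negative FH, case), d = 1108.
Risk in exposed = 881/3800 = 0.23184; risk in unexposed = 184/1292 = 0.14241.
RR = 0.23184 / 0.14241 = 1.62793
The risk among the exposed is 1.63 times that among the unexposed.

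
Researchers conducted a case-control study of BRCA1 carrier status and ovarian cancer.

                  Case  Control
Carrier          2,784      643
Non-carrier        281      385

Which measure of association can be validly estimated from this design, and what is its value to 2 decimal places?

5.93

Cells: a = 2784, b = 643, c = 281, d = 385.
This is a case-control study: participants were sampled on outcome status, so risks in the source population cannot be estimated directly — relative risk is not valid here. The odds ratio is the appropriate measure.
OR = (a·d)/(b·c) = (2784 × 385) / (643 × 281) = 1071840 / 180683 = 5.93216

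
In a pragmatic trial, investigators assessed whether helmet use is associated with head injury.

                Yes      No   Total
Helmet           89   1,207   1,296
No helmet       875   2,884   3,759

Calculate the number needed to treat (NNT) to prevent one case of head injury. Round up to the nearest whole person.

7

Risk in treated group = 89/1296 = 0.06867; risk in control = 875/3759 = 0.23277.
Absolute risk reduction = 0.23277 − 0.06867 = 0.16410
NNT = 1 / ARR = 1 / 0.16410 = 6.094 → round up → 7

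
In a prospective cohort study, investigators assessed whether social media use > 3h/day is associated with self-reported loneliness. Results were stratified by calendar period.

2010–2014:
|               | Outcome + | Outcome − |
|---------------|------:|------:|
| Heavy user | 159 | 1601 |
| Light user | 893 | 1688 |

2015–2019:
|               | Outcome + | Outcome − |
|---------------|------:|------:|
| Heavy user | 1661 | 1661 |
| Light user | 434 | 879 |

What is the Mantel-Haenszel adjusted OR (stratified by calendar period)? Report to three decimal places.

OR_MH = Σ(aᵢdᵢ/nᵢ) / Σ(bᵢcᵢ/nᵢ), where nᵢ is the stratum total.
Stratum 1 (2010–2014): n = 4341; a·d/n = 159·1688/4341 = 61.8272; b·c/n = 1601·893/4341 = 329.3465
Stratum 2 (2015–2019): n = 4635; a·d/n = 1661·879/4635 = 314.9987; b·c/n = 1661·434/4635 = 155.5284
OR_MH = (61.8272 + 314.9987) / (329.3465 + 155.5284) = 376.8259 / 484.8748 = 0.77716

0.777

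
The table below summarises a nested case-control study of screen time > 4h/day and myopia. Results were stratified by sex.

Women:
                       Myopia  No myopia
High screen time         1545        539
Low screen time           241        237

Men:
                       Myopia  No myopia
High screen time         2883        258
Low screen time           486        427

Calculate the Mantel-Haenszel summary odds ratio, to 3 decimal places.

5.471

OR_MH = Σ(aᵢdᵢ/nᵢ) / Σ(bᵢcᵢ/nᵢ), where nᵢ is the stratum total.
Stratum 1 (Women): n = 2562; a·d/n = 1545·237/2562 = 142.9215; b·c/n = 539·241/2562 = 50.7022
Stratum 2 (Men): n = 4054; a·d/n = 2883·427/4054 = 303.6608; b·c/n = 258·486/4054 = 30.9295
OR_MH = (142.9215 + 303.6608) / (50.7022 + 30.9295) = 446.5824 / 81.6316 = 5.47070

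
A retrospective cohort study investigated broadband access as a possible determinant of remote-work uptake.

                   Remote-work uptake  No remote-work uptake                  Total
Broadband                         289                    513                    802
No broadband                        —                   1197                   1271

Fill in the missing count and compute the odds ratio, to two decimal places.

The missing cell is in the unexposed row: 1271 − 1197 = 74.
So a = 289, b = 513, c = 74, d = 1197.
OR = (a·d)/(b·c) = (289 × 1197) / (513 × 74) = 345933 / 37962 = 9.11261

9.11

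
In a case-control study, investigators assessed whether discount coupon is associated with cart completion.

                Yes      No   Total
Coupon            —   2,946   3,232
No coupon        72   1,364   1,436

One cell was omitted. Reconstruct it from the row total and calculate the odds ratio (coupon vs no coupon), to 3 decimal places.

1.839

The missing cell is in the exposed row: 3232 − 2946 = 286.
So a = 286, b = 2946, c = 72, d = 1364.
OR = (a·d)/(b·c) = (286 × 1364) / (2946 × 72) = 390104 / 212112 = 1.83914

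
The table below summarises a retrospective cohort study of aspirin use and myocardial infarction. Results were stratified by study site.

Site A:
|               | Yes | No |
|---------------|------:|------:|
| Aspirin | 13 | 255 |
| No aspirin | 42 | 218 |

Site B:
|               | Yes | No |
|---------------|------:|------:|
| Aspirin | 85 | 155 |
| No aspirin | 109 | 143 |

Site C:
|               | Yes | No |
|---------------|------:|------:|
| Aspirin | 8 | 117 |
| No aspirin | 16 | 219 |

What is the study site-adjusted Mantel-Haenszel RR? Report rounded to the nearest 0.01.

RR_MH = Σ(aᵢ·n₀ᵢ/nᵢ) / Σ(cᵢ·n₁ᵢ/nᵢ), with n₁ᵢ = aᵢ+bᵢ (exposed), n₀ᵢ = cᵢ+dᵢ (unexposed), nᵢ = n₁ᵢ+n₀ᵢ.
Stratum 1 (Site A): n₁ = 268, n₀ = 260, n = 528; a·n₀/n = 13·260/528 = 6.4015; c·n₁/n = 42·268/528 = 21.3182
Stratum 2 (Site B): n₁ = 240, n₀ = 252, n = 492; a·n₀/n = 85·252/492 = 43.5366; c·n₁/n = 109·240/492 = 53.1707
Stratum 3 (Site C): n₁ = 125, n₀ = 235, n = 360; a·n₀/n = 8·235/360 = 5.2222; c·n₁/n = 16·125/360 = 5.5556
RR_MH = (6.4015 + 43.5366 + 5.2222) / (21.3182 + 53.1707 + 5.5556) = 55.1603 / 80.0445 = 0.68912

0.69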